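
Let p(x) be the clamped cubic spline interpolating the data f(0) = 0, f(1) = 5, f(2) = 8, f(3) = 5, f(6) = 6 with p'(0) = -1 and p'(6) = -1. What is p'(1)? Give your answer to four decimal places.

6.4815

Write M_i for p''(x_i). With h_i = 1, 1, 1, 3 and divided differences Δ_i = 5, 3, -3, 1/3, the continuity of p' gives the tridiagonal system
  1·M_0 + 4·M_1 + 1·M_2 = 6(Δ_1 - Δ_0) = -12
  1·M_1 + 4·M_2 + 1·M_3 = 6(Δ_2 - Δ_1) = -36
  1·M_2 + 8·M_3 + 3·M_4 = 6(Δ_3 - Δ_2) = 20
Clamped end conditions give two more equations: 2h_0·M_0 + h_0·M_1 = 6(Δ_0 - p'(0)) = 36 and h_3·M_3 + 2h_3·M_4 = 6(p'(6) - Δ_3) = -8.
Forward elimination and back-substitution give M_0 = 568/27, M_1 = -164/27, M_2 = -236/27, M_3 = 136/27, M_4 = -104/27.
On [1, 2], p'(x) = b_1 + 2c_1·(x - 1) + 3d_1·(x - 1)² with b_1 = Δ_1 - h_1(2M_1 + M_2)/6 = 175/27, c_1 = M_1/2 = -82/27, d_1 = (M_2 - M_1)/(6h_1) = -4/9. So p'(1) = 175/27.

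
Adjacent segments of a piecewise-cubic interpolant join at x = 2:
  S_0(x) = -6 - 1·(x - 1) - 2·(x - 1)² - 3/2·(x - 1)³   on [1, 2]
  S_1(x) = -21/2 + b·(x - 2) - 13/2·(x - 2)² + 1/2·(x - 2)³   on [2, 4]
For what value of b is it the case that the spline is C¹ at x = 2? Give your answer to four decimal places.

S_0'(x) = -1 - 4·(x - 1) - 9/2·(x - 1)², so S_0'(2) = -19/2. On the right, S_1'(2) = b, so b = -19/2.

-9.5000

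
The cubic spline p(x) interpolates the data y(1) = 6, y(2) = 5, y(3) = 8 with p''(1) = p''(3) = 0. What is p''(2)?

Put M_i = p'' at the i-th knot. Here h = (1, 1) and Δ = (-1, 3), so the interior equations h_(i-1)·M_(i-1) + 2(h_(i-1)+h_i)·M_i + h_i·M_(i+1) = 6(Δ_i − Δ_(i-1)) read
  1·M_0 + 4·M_1 + 1·M_2 = 6(Δ_1 - Δ_0) = 24
Natural end conditions: M_0 = M_2 = 0.
Hence M_0 = 0, M_1 = 6, M_2 = 0.

6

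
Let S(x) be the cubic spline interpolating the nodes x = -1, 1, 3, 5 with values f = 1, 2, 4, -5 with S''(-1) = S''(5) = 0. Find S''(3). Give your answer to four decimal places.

Put M_i = S'' at the i-th knot. Here h = (2, 2, 2) and Δ = (1/2, 1, -9/2), so the interior equations h_(i-1)·M_(i-1) + 2(h_(i-1)+h_i)·M_i + h_i·M_(i+1) = 6(Δ_i − Δ_(i-1)) read
  2·M_0 + 8·M_1 + 2·M_2 = 6(Δ_1 - Δ_0) = 3
  2·M_1 + 8·M_2 + 2·M_3 = 6(Δ_2 - Δ_1) = -33
Natural end conditions: M_0 = M_3 = 0.
Solving: M_0 = 0, M_1 = 3/2, M_2 = -9/2, M_3 = 0.

-4.5000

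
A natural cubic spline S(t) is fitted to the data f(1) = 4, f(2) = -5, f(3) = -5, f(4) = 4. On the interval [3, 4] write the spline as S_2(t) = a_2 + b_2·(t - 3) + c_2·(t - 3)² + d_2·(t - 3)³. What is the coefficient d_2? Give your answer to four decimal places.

-1.8000

Let M_i = S''(x_i). Step sizes h_i = 1, 1, 1; slopes of the chords Δ_i = (y_(i+1) - y_i)/h_i = -9, 0, 9.
  1·M_0 + 4·M_1 + 1·M_2 = 6(Δ_1 - Δ_0) = 54
  1·M_1 + 4·M_2 + 1·M_3 = 6(Δ_2 - Δ_1) = 54
Natural end conditions: M_0 = M_3 = 0.
Hence M_0 = 0, M_1 = 54/5, M_2 = 54/5, M_3 = 0.
On [3, 4], with S_2(t) = a_2 + b_2·(t - 3) + c_2·(t - 3)² + d_2·(t - 3)³: c_2 = M_2/2 = 27/5, d_2 = (M_3 - M_2)/(6h_2) = -9/5, b_2 = Δ_2 - h_2(2M_2 + M_3)/6 = 27/5.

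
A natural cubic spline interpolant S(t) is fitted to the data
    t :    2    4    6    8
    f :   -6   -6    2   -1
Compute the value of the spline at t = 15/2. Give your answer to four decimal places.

0.5625

Put m_i = S'' at the i-th knot. Here h = (2, 2, 2) and Δ = (0, 4, -3/2), so the interior equations h_(i-1)·m_(i-1) + 2(h_(i-1)+h_i)·m_i + h_i·m_(i+1) = 6(Δ_i − Δ_(i-1)) read
  2·m_0 + 8·m_1 + 2·m_2 = 6(Δ_1 - Δ_0) = 24
  2·m_1 + 8·m_2 + 2·m_3 = 6(Δ_2 - Δ_1) = -33
Natural end conditions: m_0 = m_3 = 0.
Solving the tridiagonal system: m_0 = 0, m_1 = 43/10, m_2 = -26/5, m_3 = 0.
On [6, 8], S(t) = 2 + 59/30·(t - 6) - 13/5·(t - 6)² + 13/30·(t - 6)³.
With (t - 6) = 3/2: S(15/2) = 9/16.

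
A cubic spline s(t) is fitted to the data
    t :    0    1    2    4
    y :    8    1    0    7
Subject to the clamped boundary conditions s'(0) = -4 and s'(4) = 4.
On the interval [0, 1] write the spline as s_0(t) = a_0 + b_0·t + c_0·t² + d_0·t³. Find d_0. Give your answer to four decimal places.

4.5227

Put m_i = s'' at the i-th knot. Here h = (1, 1, 2) and Δ = (-7, -1, 7/2), so the interior equations h_(i-1)·m_(i-1) + 2(h_(i-1)+h_i)·m_i + h_i·m_(i+1) = 6(Δ_i − Δ_(i-1)) read
  1·m_0 + 4·m_1 + 1·m_2 = 6(Δ_1 - Δ_0) = 36
  1·m_1 + 6·m_2 + 2·m_3 = 6(Δ_2 - Δ_1) = 27
Clamped end conditions give two more equations: 2h_0·m_0 + h_0·m_1 = 6(Δ_0 - s'(0)) = -18 and h_2·m_2 + 2h_2·m_3 = 6(s'(4) - Δ_2) = 3.
Forward elimination and back-substitution give m_0 = -331/22, m_1 = 133/11, m_2 = 59/22, m_3 = -13/22.
On [0, 1], with s_0(t) = a_0 + b_0·t + c_0·t² + d_0·t³: c_0 = m_0/2 = -331/44, d_0 = (m_1 - m_0)/(6h_0) = 199/44, b_0 = Δ_0 - h_0(2m_0 + m_1)/6 = -4.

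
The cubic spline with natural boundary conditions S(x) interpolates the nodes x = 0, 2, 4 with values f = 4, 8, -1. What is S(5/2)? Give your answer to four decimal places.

Put σ_i = S'' at the i-th knot. Here h = (2, 2) and Δ = (2, -9/2), so the interior equations h_(i-1)·σ_(i-1) + 2(h_(i-1)+h_i)·σ_i + h_i·σ_(i+1) = 6(Δ_i − Δ_(i-1)) read
  2·σ_0 + 8·σ_1 + 2·σ_2 = 6(Δ_1 - Δ_0) = -39
Natural end conditions: σ_0 = σ_2 = 0.
Solving the tridiagonal system: σ_0 = 0, σ_1 = -39/8, σ_2 = 0.
On [2, 4], S(x) = 8 - 5/4·(x - 2) - 39/16·(x - 2)² + 13/32·(x - 2)³.
With (x - 2) = 1/2: S(5/2) = 1745/256.

6.8164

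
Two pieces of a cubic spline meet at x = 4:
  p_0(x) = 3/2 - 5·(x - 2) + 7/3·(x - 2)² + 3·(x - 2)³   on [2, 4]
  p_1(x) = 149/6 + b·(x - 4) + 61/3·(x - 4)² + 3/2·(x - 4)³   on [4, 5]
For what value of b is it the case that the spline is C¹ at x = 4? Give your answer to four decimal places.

40.3333

p_0'(x) = -5 + 14/3·(x - 2) + 9·(x - 2)², so p_0'(4) = 121/3. On the right, p_1'(4) = b, so b = 121/3.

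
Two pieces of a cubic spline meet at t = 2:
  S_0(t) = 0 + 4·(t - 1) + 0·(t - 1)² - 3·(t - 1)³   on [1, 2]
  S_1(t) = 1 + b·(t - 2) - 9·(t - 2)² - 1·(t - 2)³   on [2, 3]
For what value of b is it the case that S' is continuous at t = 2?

S_0'(t) = 4 + 0·(t - 1) - 9·(t - 1)², so S_0'(2) = -5. On the right, S_1'(2) = b, so b = -5.

-5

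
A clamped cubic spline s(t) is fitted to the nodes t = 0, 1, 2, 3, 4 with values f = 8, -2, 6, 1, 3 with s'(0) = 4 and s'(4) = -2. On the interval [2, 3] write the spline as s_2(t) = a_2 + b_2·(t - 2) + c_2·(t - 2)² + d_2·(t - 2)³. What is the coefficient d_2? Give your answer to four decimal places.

11.0893

With σ_i denoting the second derivative at x_i, h_i = 1, 1, 1, 1, and Δ_i = (y_(i+1) − y_i)/h_i = -10, 8, -5, 2:
  1·σ_0 + 4·σ_1 + 1·σ_2 = 6(Δ_1 - Δ_0) = 108
  1·σ_1 + 4·σ_2 + 1·σ_3 = 6(Δ_2 - Δ_1) = -78
  1·σ_2 + 4·σ_3 + 1·σ_4 = 6(Δ_3 - Δ_2) = 42
Clamped end conditions give two more equations: 2h_0·σ_0 + h_0·σ_1 = 6(Δ_0 - s'(0)) = -84 and h_3·σ_3 + 2h_3·σ_4 = 6(s'(4) - Δ_3) = -24.
Solving the tridiagonal system: σ_0 = -1935/28, σ_1 = 759/14, σ_2 = -159/4, σ_3 = 375/14, σ_4 = -711/28.
On [2, 3], with s_2(t) = a_2 + b_2·(t - 2) + c_2·(t - 2)² + d_2·(t - 2)³: c_2 = σ_2/2 = -159/8, d_2 = (σ_3 - σ_2)/(6h_2) = 621/56, b_2 = Δ_2 - h_2(2σ_2 + σ_3)/6 = 53/14.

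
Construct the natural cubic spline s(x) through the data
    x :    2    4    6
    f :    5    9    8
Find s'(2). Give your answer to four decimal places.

2.6250

With M_i denoting the second derivative at x_i, h_i = 2, 2, and Δ_i = (y_(i+1) − y_i)/h_i = 2, -1/2:
  2·M_0 + 8·M_1 + 2·M_2 = 6(Δ_1 - Δ_0) = -15
Natural end conditions: M_0 = M_2 = 0.
Solving: M_0 = 0, M_1 = -15/8, M_2 = 0.
On [2, 4], s'(x) = b_0 + 2c_0·(x - 2) + 3d_0·(x - 2)² with b_0 = Δ_0 - h_0(2M_0 + M_1)/6 = 21/8, c_0 = M_0/2 = 0, d_0 = (M_1 - M_0)/(6h_0) = -5/32. So s'(2) = 21/8.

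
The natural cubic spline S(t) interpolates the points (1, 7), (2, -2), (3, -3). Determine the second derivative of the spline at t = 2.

Put M_i = S'' at the i-th knot. Here h = (1, 1) and Δ = (-9, -1), so the interior equations h_(i-1)·M_(i-1) + 2(h_(i-1)+h_i)·M_i + h_i·M_(i+1) = 6(Δ_i − Δ_(i-1)) read
  1·M_0 + 4·M_1 + 1·M_2 = 6(Δ_1 - Δ_0) = 48
Natural end conditions: M_0 = M_2 = 0.
Hence M_0 = 0, M_1 = 12, M_2 = 0.

12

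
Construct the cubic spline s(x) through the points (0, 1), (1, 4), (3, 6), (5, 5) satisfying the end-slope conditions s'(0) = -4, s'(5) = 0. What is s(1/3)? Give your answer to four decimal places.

Put M_i = s'' at the i-th knot. Here h = (1, 2, 2) and Δ = (3, 1, -1/2), so the interior equations h_(i-1)·M_(i-1) + 2(h_(i-1)+h_i)·M_i + h_i·M_(i+1) = 6(Δ_i − Δ_(i-1)) read
  1·M_0 + 6·M_1 + 2·M_2 = 6(Δ_1 - Δ_0) = -12
  2·M_1 + 8·M_2 + 2·M_3 = 6(Δ_2 - Δ_1) = -9
Clamped end conditions give two more equations: 2h_0·M_0 + h_0·M_1 = 6(Δ_0 - s'(0)) = 42 and h_2·M_2 + 2h_2·M_3 = 6(s'(5) - Δ_2) = 3.
Solving the tridiagonal system: M_0 = 553/23, M_1 = -140/23, M_2 = 11/46, M_3 = 29/46.
On [0, 1], s(x) = 1 - 4·x + 553/46·x² - 231/46·x³.
With x = 1/3: s(1/3) = 169/207.

0.8164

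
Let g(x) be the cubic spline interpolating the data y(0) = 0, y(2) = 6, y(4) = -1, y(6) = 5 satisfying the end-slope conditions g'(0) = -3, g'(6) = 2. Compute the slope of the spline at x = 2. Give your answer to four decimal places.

Let M_i = g''(x_i). Step sizes h_i = 2, 2, 2; slopes of the chords Δ_i = (y_(i+1) - y_i)/h_i = 3, -7/2, 3.
  2·M_0 + 8·M_1 + 2·M_2 = 6(Δ_1 - Δ_0) = -39
  2·M_1 + 8·M_2 + 2·M_3 = 6(Δ_2 - Δ_1) = 39
Clamped end conditions give two more equations: 2h_0·M_0 + h_0·M_1 = 6(Δ_0 - g'(0)) = 36 and h_2·M_2 + 2h_2·M_3 = 6(g'(6) - Δ_2) = -6.
Solving: M_0 = 431/30, M_1 = -161/15, M_2 = 136/15, M_3 = -181/30.
On [2, 4], g'(x) = b_1 + 2c_1·(x - 2) + 3d_1·(x - 2)² with b_1 = Δ_1 - h_1(2M_1 + M_2)/6 = 19/30, c_1 = M_1/2 = -161/30, d_1 = (M_2 - M_1)/(6h_1) = 33/20. So g'(2) = 19/30.

0.6333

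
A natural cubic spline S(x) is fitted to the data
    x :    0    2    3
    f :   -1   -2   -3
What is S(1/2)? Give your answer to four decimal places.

Let M_i = S''(x_i). Step sizes h_i = 2, 1; slopes of the chords Δ_i = (y_(i+1) - y_i)/h_i = -1/2, -1.
  2·M_0 + 6·M_1 + 1·M_2 = 6(Δ_1 - Δ_0) = -3
Natural end conditions: M_0 = M_2 = 0.
Solving the tridiagonal system: M_0 = 0, M_1 = -1/2, M_2 = 0.
On [0, 2], S(x) = -1 - 1/3·x + 0·x² - 1/24·x³.
With x = 1/2: S(1/2) = -75/64.

-1.1719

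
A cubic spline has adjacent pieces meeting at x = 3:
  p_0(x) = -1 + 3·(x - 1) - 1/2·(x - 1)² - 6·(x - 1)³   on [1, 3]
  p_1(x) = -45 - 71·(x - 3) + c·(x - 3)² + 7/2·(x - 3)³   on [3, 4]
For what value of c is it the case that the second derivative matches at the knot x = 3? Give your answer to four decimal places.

-36.5000

p_0''(x) = -1 - 36·(x - 1), so p_0''(3) = -73. On the right, p_1''(3) = 2c, so c = -73/2.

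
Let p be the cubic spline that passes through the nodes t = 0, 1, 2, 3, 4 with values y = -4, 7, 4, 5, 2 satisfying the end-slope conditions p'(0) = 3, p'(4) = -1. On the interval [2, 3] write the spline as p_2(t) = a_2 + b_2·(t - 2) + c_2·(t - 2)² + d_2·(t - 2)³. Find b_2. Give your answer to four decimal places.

-2.8571

Put m_i = p'' at the i-th knot. Here h = (1, 1, 1, 1) and Δ = (11, -3, 1, -3), so the interior equations h_(i-1)·m_(i-1) + 2(h_(i-1)+h_i)·m_i + h_i·m_(i+1) = 6(Δ_i − Δ_(i-1)) read
  1·m_0 + 4·m_1 + 1·m_2 = 6(Δ_1 - Δ_0) = -84
  1·m_1 + 4·m_2 + 1·m_3 = 6(Δ_2 - Δ_1) = 24
  1·m_2 + 4·m_3 + 1·m_4 = 6(Δ_3 - Δ_2) = -24
Clamped end conditions give two more equations: 2h_0·m_0 + h_0·m_1 = 6(Δ_0 - p'(0)) = 48 and h_3·m_3 + 2h_3·m_4 = 6(p'(4) - Δ_3) = 12.
Forward elimination and back-substitution give m_0 = 589/14, m_1 = -253/7, m_2 = 37/2, m_3 = -97/7, m_4 = 181/14.
On [2, 3], with p_2(t) = a_2 + b_2·(t - 2) + c_2·(t - 2)² + d_2·(t - 2)³: c_2 = m_2/2 = 37/4, d_2 = (m_3 - m_2)/(6h_2) = -151/28, b_2 = Δ_2 - h_2(2m_2 + m_3)/6 = -20/7.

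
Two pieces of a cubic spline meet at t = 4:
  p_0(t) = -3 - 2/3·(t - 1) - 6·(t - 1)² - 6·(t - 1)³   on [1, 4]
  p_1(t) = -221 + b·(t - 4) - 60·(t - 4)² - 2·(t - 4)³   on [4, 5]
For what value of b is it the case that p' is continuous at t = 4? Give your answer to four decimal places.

-198.6667

p_0'(t) = -2/3 - 12·(t - 1) - 18·(t - 1)², so p_0'(4) = -596/3. On the right, p_1'(4) = b, so b = -596/3.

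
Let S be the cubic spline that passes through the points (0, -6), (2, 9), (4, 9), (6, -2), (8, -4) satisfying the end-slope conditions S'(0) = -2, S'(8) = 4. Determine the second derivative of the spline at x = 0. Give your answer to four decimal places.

Let M_i = S''(x_i). Step sizes h_i = 2, 2, 2, 2; slopes of the chords Δ_i = (y_(i+1) - y_i)/h_i = 15/2, 0, -11/2, -1.
  2·M_0 + 8·M_1 + 2·M_2 = 6(Δ_1 - Δ_0) = -45
  2·M_1 + 8·M_2 + 2·M_3 = 6(Δ_2 - Δ_1) = -33
  2·M_2 + 8·M_3 + 2·M_4 = 6(Δ_3 - Δ_2) = 27
Clamped end conditions give two more equations: 2h_0·M_0 + h_0·M_1 = 6(Δ_0 - S'(0)) = 57 and h_3·M_3 + 2h_3·M_4 = 6(S'(8) - Δ_3) = 30.
Hence M_0 = 537/28, M_1 = -69/7, M_2 = -9/4, M_3 = 33/14, M_4 = 177/28.

19.1786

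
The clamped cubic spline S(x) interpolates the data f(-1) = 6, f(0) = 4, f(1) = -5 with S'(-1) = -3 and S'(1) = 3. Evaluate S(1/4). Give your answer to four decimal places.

With M_i denoting the second derivative at x_i, h_i = 1, 1, and Δ_i = (y_(i+1) − y_i)/h_i = -2, -9:
  1·M_0 + 4·M_1 + 1·M_2 = 6(Δ_1 - Δ_0) = -42
Clamped end conditions give two more equations: 2h_0·M_0 + h_0·M_1 = 6(Δ_0 - S'(-1)) = 6 and h_1·M_1 + 2h_1·M_2 = 6(S'(1) - Δ_1) = 72.
Forward elimination and back-substitution give M_0 = 33/2, M_1 = -27, M_2 = 99/2.
On [0, 1], S(x) = 4 - 33/4·x - 27/2·x² + 51/4·x³.
With x = 1/4: S(1/4) = 331/256.

1.2930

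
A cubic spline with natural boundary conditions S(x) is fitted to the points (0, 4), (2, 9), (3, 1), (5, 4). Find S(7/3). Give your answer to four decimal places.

Put σ_i = S'' at the i-th knot. Here h = (2, 1, 2) and Δ = (5/2, -8, 3/2), so the interior equations h_(i-1)·σ_(i-1) + 2(h_(i-1)+h_i)·σ_i + h_i·σ_(i+1) = 6(Δ_i − Δ_(i-1)) read
  2·σ_0 + 6·σ_1 + 1·σ_2 = 6(Δ_1 - Δ_0) = -63
  1·σ_1 + 6·σ_2 + 2·σ_3 = 6(Δ_2 - Δ_1) = 57
Natural end conditions: σ_0 = σ_3 = 0.
Forward elimination and back-substitution give σ_0 = 0, σ_1 = -87/7, σ_2 = 81/7, σ_3 = 0.
On [2, 3], S(x) = 9 - 81/14·(x - 2) - 87/14·(x - 2)² + 4·(x - 2)³.
With (x - 2) = 1/3: S(7/3) = 1234/189.

6.5291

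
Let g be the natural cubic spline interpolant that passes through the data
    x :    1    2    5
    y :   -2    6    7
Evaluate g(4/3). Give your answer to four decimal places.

Write m_i for g''(x_i). With h_i = 1, 3 and divided differences Δ_i = 8, 1/3, the continuity of g' gives the tridiagonal system
  1·m_0 + 8·m_1 + 3·m_2 = 6(Δ_1 - Δ_0) = -46
Natural end conditions: m_0 = m_2 = 0.
Hence m_0 = 0, m_1 = -23/4, m_2 = 0.
On [1, 2], g(x) = -2 + 215/24·(x - 1) + 0·(x - 1)² - 23/24·(x - 1)³.
With (x - 1) = 1/3: g(4/3) = 77/81.

0.9506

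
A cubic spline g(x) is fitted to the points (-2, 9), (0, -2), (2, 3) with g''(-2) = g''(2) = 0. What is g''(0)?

With σ_i denoting the second derivative at x_i, h_i = 2, 2, and Δ_i = (y_(i+1) − y_i)/h_i = -11/2, 5/2:
  2·σ_0 + 8·σ_1 + 2·σ_2 = 6(Δ_1 - Δ_0) = 48
Natural end conditions: σ_0 = σ_2 = 0.
Solving the tridiagonal system: σ_0 = 0, σ_1 = 6, σ_2 = 0.

6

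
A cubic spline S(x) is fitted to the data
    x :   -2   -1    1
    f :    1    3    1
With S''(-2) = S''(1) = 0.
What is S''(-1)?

-3

With M_i denoting the second derivative at x_i, h_i = 1, 2, and Δ_i = (y_(i+1) − y_i)/h_i = 2, -1:
  1·M_0 + 6·M_1 + 2·M_2 = 6(Δ_1 - Δ_0) = -18
Natural end conditions: M_0 = M_2 = 0.
Solving: M_0 = 0, M_1 = -3, M_2 = 0.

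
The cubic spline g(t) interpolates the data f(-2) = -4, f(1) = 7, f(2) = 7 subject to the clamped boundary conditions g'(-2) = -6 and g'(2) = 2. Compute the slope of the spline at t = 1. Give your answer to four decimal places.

1.3750

Write σ_i for g''(x_i). With h_i = 3, 1 and divided differences Δ_i = 11/3, 0, the continuity of g' gives the tridiagonal system
  3·σ_0 + 8·σ_1 + 1·σ_2 = 6(Δ_1 - Δ_0) = -22
Clamped end conditions give two more equations: 2h_0·σ_0 + h_0·σ_1 = 6(Δ_0 - g'(-2)) = 58 and h_1·σ_1 + 2h_1·σ_2 = 6(g'(2) - Δ_1) = 12.
Solving the tridiagonal system: σ_0 = 173/12, σ_1 = -19/2, σ_2 = 43/4.
On [1, 2], g'(t) = b_1 + 2c_1·(t - 1) + 3d_1·(t - 1)² with b_1 = Δ_1 - h_1(2σ_1 + σ_2)/6 = 11/8, c_1 = σ_1/2 = -19/4, d_1 = (σ_2 - σ_1)/(6h_1) = 27/8. So g'(1) = 11/8.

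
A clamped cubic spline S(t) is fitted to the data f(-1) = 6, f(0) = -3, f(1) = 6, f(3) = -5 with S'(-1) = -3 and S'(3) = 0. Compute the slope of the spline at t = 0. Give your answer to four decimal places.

With M_i denoting the second derivative at x_i, h_i = 1, 1, 2, and Δ_i = (y_(i+1) − y_i)/h_i = -9, 9, -11/2:
  1·M_0 + 4·M_1 + 1·M_2 = 6(Δ_1 - Δ_0) = 108
  1·M_1 + 6·M_2 + 2·M_3 = 6(Δ_2 - Δ_1) = -87
Clamped end conditions give two more equations: 2h_0·M_0 + h_0·M_1 = 6(Δ_0 - S'(-1)) = -36 and h_2·M_2 + 2h_2·M_3 = 6(S'(3) - Δ_2) = 33.
Solving the tridiagonal system: M_0 = -885/22, M_1 = 489/11, M_2 = -651/22, M_3 = 507/22.
On [0, 1], S'(t) = b_1 + 2c_1·t + 3d_1·t² with b_1 = Δ_1 - h_1(2M_1 + M_2)/6 = -39/44, c_1 = M_1/2 = 489/22, d_1 = (M_2 - M_1)/(6h_1) = -543/44. So S'(0) = -39/44.

-0.8864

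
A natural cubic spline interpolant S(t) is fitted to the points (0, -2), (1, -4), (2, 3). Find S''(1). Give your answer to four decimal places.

13.5000

Write σ_i for S''(x_i). With h_i = 1, 1 and divided differences Δ_i = -2, 7, the continuity of S' gives the tridiagonal system
  1·σ_0 + 4·σ_1 + 1·σ_2 = 6(Δ_1 - Δ_0) = 54
Natural end conditions: σ_0 = σ_2 = 0.
Hence σ_0 = 0, σ_1 = 27/2, σ_2 = 0.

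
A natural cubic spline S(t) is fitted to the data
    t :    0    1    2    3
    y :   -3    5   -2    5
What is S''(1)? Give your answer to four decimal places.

With M_i denoting the second derivative at x_i, h_i = 1, 1, 1, and Δ_i = (y_(i+1) − y_i)/h_i = 8, -7, 7:
  1·M_0 + 4·M_1 + 1·M_2 = 6(Δ_1 - Δ_0) = -90
  1·M_1 + 4·M_2 + 1·M_3 = 6(Δ_2 - Δ_1) = 84
Natural end conditions: M_0 = M_3 = 0.
Solving the tridiagonal system: M_0 = 0, M_1 = -148/5, M_2 = 142/5, M_3 = 0.

-29.6000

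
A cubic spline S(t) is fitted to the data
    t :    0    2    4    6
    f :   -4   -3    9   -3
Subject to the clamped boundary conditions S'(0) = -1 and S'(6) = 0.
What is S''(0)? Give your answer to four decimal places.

-1.9667

Let m_i = S''(x_i). Step sizes h_i = 2, 2, 2; slopes of the chords Δ_i = (y_(i+1) - y_i)/h_i = 1/2, 6, -6.
  2·m_0 + 8·m_1 + 2·m_2 = 6(Δ_1 - Δ_0) = 33
  2·m_1 + 8·m_2 + 2·m_3 = 6(Δ_2 - Δ_1) = -72
Clamped end conditions give two more equations: 2h_0·m_0 + h_0·m_1 = 6(Δ_0 - S'(0)) = 9 and h_2·m_2 + 2h_2·m_3 = 6(S'(6) - Δ_2) = 36.
Solving the tridiagonal system: m_0 = -59/30, m_1 = 253/30, m_2 = -229/15, m_3 = 499/30.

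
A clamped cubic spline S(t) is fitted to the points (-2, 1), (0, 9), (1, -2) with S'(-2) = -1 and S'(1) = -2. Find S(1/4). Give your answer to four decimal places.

Put M_i = S'' at the i-th knot. Here h = (2, 1) and Δ = (4, -11), so the interior equations h_(i-1)·M_(i-1) + 2(h_(i-1)+h_i)·M_i + h_i·M_(i+1) = 6(Δ_i − Δ_(i-1)) read
  2·M_0 + 6·M_1 + 1·M_2 = 6(Δ_1 - Δ_0) = -90
Clamped end conditions give two more equations: 2h_0·M_0 + h_0·M_1 = 6(Δ_0 - S'(-2)) = 30 and h_1·M_1 + 2h_1·M_2 = 6(S'(1) - Δ_1) = 54.
Solving: M_0 = 133/6, M_1 = -88/3, M_2 = 125/3.
On [0, 1], S(t) = 9 - 49/6·t - 44/3·t² + 71/6·t³.
With t = 1/4: S(1/4) = 797/128.

6.2266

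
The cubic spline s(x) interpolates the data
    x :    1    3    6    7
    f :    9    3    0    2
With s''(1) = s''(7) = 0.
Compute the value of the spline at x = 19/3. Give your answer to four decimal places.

Let M_i = s''(x_i). Step sizes h_i = 2, 3, 1; slopes of the chords Δ_i = (y_(i+1) - y_i)/h_i = -3, -1, 2.
  2·M_0 + 10·M_1 + 3·M_2 = 6(Δ_1 - Δ_0) = 12
  3·M_1 + 8·M_2 + 1·M_3 = 6(Δ_2 - Δ_1) = 18
Natural end conditions: M_0 = M_3 = 0.
Solving the tridiagonal system: M_0 = 0, M_1 = 42/71, M_2 = 144/71, M_3 = 0.
On [6, 7], s(x) = 0 + 94/71·(x - 6) + 72/71·(x - 6)² - 24/71·(x - 6)³.
With (x - 6) = 1/3: s(19/3) = 346/639.

0.5415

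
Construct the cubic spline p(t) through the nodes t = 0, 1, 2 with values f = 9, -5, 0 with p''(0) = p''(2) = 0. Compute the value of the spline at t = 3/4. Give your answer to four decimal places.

With M_i denoting the second derivative at x_i, h_i = 1, 1, and Δ_i = (y_(i+1) − y_i)/h_i = -14, 5:
  1·M_0 + 4·M_1 + 1·M_2 = 6(Δ_1 - Δ_0) = 114
Natural end conditions: M_0 = M_2 = 0.
Solving: M_0 = 0, M_1 = 57/2, M_2 = 0.
On [0, 1], p(t) = 9 - 75/4·t + 0·t² + 19/4·t³.
With t = 3/4: p(3/4) = -783/256.

-3.0586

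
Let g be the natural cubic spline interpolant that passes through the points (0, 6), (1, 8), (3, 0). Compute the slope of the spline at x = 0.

3

With M_i denoting the second derivative at x_i, h_i = 1, 2, and Δ_i = (y_(i+1) − y_i)/h_i = 2, -4:
  1·M_0 + 6·M_1 + 2·M_2 = 6(Δ_1 - Δ_0) = -36
Natural end conditions: M_0 = M_2 = 0.
Solving: M_0 = 0, M_1 = -6, M_2 = 0.
On [0, 1], g'(x) = b_0 + 2c_0·x + 3d_0·x² with b_0 = Δ_0 - h_0(2M_0 + M_1)/6 = 3, c_0 = M_0/2 = 0, d_0 = (M_1 - M_0)/(6h_0) = -1. So g'(0) = 3.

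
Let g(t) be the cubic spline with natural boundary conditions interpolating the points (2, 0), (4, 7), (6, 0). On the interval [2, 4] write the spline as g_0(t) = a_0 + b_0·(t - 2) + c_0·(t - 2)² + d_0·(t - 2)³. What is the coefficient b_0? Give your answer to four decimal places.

Write σ_i for g''(x_i). With h_i = 2, 2 and divided differences Δ_i = 7/2, -7/2, the continuity of g' gives the tridiagonal system
  2·σ_0 + 8·σ_1 + 2·σ_2 = 6(Δ_1 - Δ_0) = -42
Natural end conditions: σ_0 = σ_2 = 0.
Forward elimination and back-substitution give σ_0 = 0, σ_1 = -21/4, σ_2 = 0.
On [2, 4], with g_0(t) = a_0 + b_0·(t - 2) + c_0·(t - 2)² + d_0·(t - 2)³: c_0 = σ_0/2 = 0, d_0 = (σ_1 - σ_0)/(6h_0) = -7/16, b_0 = Δ_0 - h_0(2σ_0 + σ_1)/6 = 21/4.

5.2500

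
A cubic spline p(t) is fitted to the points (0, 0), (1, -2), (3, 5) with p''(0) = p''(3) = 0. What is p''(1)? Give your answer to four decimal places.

5.5000

Write m_i for p''(x_i). With h_i = 1, 2 and divided differences Δ_i = -2, 7/2, the continuity of p' gives the tridiagonal system
  1·m_0 + 6·m_1 + 2·m_2 = 6(Δ_1 - Δ_0) = 33
Natural end conditions: m_0 = m_2 = 0.
Solving the tridiagonal system: m_0 = 0, m_1 = 11/2, m_2 = 0.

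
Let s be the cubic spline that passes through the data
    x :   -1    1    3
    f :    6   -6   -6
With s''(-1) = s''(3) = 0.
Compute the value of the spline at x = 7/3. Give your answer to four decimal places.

Put m_i = s'' at the i-th knot. Here h = (2, 2) and Δ = (-6, 0), so the interior equations h_(i-1)·m_(i-1) + 2(h_(i-1)+h_i)·m_i + h_i·m_(i+1) = 6(Δ_i − Δ_(i-1)) read
  2·m_0 + 8·m_1 + 2·m_2 = 6(Δ_1 - Δ_0) = 36
Natural end conditions: m_0 = m_2 = 0.
Hence m_0 = 0, m_1 = 9/2, m_2 = 0.
On [1, 3], s(x) = -6 - 3·(x - 1) + 9/4·(x - 1)² - 3/8·(x - 1)³.
With (x - 1) = 4/3: s(7/3) = -62/9.

-6.8889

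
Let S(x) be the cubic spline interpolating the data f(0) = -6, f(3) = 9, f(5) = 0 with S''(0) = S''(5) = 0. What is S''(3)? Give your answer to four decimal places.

With σ_i denoting the second derivative at x_i, h_i = 3, 2, and Δ_i = (y_(i+1) − y_i)/h_i = 5, -9/2:
  3·σ_0 + 10·σ_1 + 2·σ_2 = 6(Δ_1 - Δ_0) = -57
Natural end conditions: σ_0 = σ_2 = 0.
Solving: σ_0 = 0, σ_1 = -57/10, σ_2 = 0.

-5.7000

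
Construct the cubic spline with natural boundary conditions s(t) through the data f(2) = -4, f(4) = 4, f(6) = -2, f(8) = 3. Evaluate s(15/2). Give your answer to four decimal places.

0.8438

Put M_i = s'' at the i-th knot. Here h = (2, 2, 2) and Δ = (4, -3, 5/2), so the interior equations h_(i-1)·M_(i-1) + 2(h_(i-1)+h_i)·M_i + h_i·M_(i+1) = 6(Δ_i − Δ_(i-1)) read
  2·M_0 + 8·M_1 + 2·M_2 = 6(Δ_1 - Δ_0) = -42
  2·M_1 + 8·M_2 + 2·M_3 = 6(Δ_2 - Δ_1) = 33
Natural end conditions: M_0 = M_3 = 0.
Forward elimination and back-substitution give M_0 = 0, M_1 = -67/10, M_2 = 29/5, M_3 = 0.
On [6, 8], s(t) = -2 - 41/30·(t - 6) + 29/10·(t - 6)² - 29/60·(t - 6)³.
With (t - 6) = 3/2: s(15/2) = 27/32.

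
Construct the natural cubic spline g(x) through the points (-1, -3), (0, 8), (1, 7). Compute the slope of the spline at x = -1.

14

Write m_i for g''(x_i). With h_i = 1, 1 and divided differences Δ_i = 11, -1, the continuity of g' gives the tridiagonal system
  1·m_0 + 4·m_1 + 1·m_2 = 6(Δ_1 - Δ_0) = -72
Natural end conditions: m_0 = m_2 = 0.
Solving: m_0 = 0, m_1 = -18, m_2 = 0.
On [-1, 0], g'(x) = b_0 + 2c_0·(x + 1) + 3d_0·(x + 1)² with b_0 = Δ_0 - h_0(2m_0 + m_1)/6 = 14, c_0 = m_0/2 = 0, d_0 = (m_1 - m_0)/(6h_0) = -3. So g'(-1) = 14.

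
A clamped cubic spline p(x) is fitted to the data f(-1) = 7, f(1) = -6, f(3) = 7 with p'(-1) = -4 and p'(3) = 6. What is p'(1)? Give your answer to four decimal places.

-0.5000

With σ_i denoting the second derivative at x_i, h_i = 2, 2, and Δ_i = (y_(i+1) − y_i)/h_i = -13/2, 13/2:
  2·σ_0 + 8·σ_1 + 2·σ_2 = 6(Δ_1 - Δ_0) = 78
Clamped end conditions give two more equations: 2h_0·σ_0 + h_0·σ_1 = 6(Δ_0 - p'(-1)) = -15 and h_1·σ_1 + 2h_1·σ_2 = 6(p'(3) - Δ_1) = -3.
Solving: σ_0 = -11, σ_1 = 29/2, σ_2 = -8.
On [1, 3], p'(x) = b_1 + 2c_1·(x - 1) + 3d_1·(x - 1)² with b_1 = Δ_1 - h_1(2σ_1 + σ_2)/6 = -1/2, c_1 = σ_1/2 = 29/4, d_1 = (σ_2 - σ_1)/(6h_1) = -15/8. So p'(1) = -1/2.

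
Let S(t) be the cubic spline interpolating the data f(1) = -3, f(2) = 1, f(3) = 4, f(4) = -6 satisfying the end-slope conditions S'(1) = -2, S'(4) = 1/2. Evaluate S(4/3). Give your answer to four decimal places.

-2.8198

Let M_i = S''(x_i). Step sizes h_i = 1, 1, 1; slopes of the chords Δ_i = (y_(i+1) - y_i)/h_i = 4, 3, -10.
  1·M_0 + 4·M_1 + 1·M_2 = 6(Δ_1 - Δ_0) = -6
  1·M_1 + 4·M_2 + 1·M_3 = 6(Δ_2 - Δ_1) = -78
Clamped end conditions give two more equations: 2h_0·M_0 + h_0·M_1 = 6(Δ_0 - S'(1)) = 36 and h_2·M_2 + 2h_2·M_3 = 6(S'(4) - Δ_2) = 63.
Solving: M_0 = 253/15, M_1 = 34/15, M_2 = -479/15, M_3 = 712/15.
On [1, 2], S(t) = -3 - 2·(t - 1) + 253/30·(t - 1)² - 73/30·(t - 1)³.
With (t - 1) = 1/3: S(4/3) = -1142/405.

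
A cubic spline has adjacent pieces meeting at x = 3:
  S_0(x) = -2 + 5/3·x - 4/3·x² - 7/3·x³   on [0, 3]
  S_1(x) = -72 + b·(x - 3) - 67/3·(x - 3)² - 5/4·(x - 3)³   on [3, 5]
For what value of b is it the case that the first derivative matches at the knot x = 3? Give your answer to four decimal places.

S_0'(x) = 5/3 - 8/3·x - 7·x², so S_0'(3) = -208/3. On the right, S_1'(3) = b, so b = -208/3.

-69.3333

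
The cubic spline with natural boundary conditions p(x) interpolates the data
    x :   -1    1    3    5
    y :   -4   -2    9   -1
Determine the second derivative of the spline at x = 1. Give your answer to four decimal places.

With M_i denoting the second derivative at x_i, h_i = 2, 2, 2, and Δ_i = (y_(i+1) − y_i)/h_i = 1, 11/2, -5:
  2·M_0 + 8·M_1 + 2·M_2 = 6(Δ_1 - Δ_0) = 27
  2·M_1 + 8·M_2 + 2·M_3 = 6(Δ_2 - Δ_1) = -63
Natural end conditions: M_0 = M_3 = 0.
Solving the tridiagonal system: M_0 = 0, M_1 = 57/10, M_2 = -93/10, M_3 = 0.

5.7000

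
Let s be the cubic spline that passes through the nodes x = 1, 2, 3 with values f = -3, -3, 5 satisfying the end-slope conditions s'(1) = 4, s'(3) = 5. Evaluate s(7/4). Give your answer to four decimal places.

Put σ_i = s'' at the i-th knot. Here h = (1, 1) and Δ = (0, 8), so the interior equations h_(i-1)·σ_(i-1) + 2(h_(i-1)+h_i)·σ_i + h_i·σ_(i+1) = 6(Δ_i − Δ_(i-1)) read
  1·σ_0 + 4·σ_1 + 1·σ_2 = 6(Δ_1 - Δ_0) = 48
Clamped end conditions give two more equations: 2h_0·σ_0 + h_0·σ_1 = 6(Δ_0 - s'(1)) = -24 and h_1·σ_1 + 2h_1·σ_2 = 6(s'(3) - Δ_1) = -18.
Forward elimination and back-substitution give σ_0 = -47/2, σ_1 = 23, σ_2 = -41/2.
On [1, 2], s(x) = -3 + 4·(x - 1) - 47/4·(x - 1)² + 31/4·(x - 1)³.
With (x - 1) = 3/4: s(7/4) = -855/256.

-3.3398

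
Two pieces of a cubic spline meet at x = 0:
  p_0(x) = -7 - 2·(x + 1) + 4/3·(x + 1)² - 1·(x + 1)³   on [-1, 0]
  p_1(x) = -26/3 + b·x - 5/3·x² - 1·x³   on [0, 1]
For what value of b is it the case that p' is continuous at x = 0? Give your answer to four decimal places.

p_0'(x) = -2 + 8/3·(x + 1) - 3·(x + 1)², so p_0'(0) = -7/3. On the right, p_1'(0) = b, so b = -7/3.

-2.3333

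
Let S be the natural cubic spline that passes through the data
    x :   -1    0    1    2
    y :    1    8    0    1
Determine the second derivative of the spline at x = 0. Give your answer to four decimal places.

Put M_i = S'' at the i-th knot. Here h = (1, 1, 1) and Δ = (7, -8, 1), so the interior equations h_(i-1)·M_(i-1) + 2(h_(i-1)+h_i)·M_i + h_i·M_(i+1) = 6(Δ_i − Δ_(i-1)) read
  1·M_0 + 4·M_1 + 1·M_2 = 6(Δ_1 - Δ_0) = -90
  1·M_1 + 4·M_2 + 1·M_3 = 6(Δ_2 - Δ_1) = 54
Natural end conditions: M_0 = M_3 = 0.
Hence M_0 = 0, M_1 = -138/5, M_2 = 102/5, M_3 = 0.

-27.6000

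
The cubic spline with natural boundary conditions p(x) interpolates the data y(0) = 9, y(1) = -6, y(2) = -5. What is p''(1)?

Write m_i for p''(x_i). With h_i = 1, 1 and divided differences Δ_i = -15, 1, the continuity of p' gives the tridiagonal system
  1·m_0 + 4·m_1 + 1·m_2 = 6(Δ_1 - Δ_0) = 96
Natural end conditions: m_0 = m_2 = 0.
Forward elimination and back-substitution give m_0 = 0, m_1 = 24, m_2 = 0.

24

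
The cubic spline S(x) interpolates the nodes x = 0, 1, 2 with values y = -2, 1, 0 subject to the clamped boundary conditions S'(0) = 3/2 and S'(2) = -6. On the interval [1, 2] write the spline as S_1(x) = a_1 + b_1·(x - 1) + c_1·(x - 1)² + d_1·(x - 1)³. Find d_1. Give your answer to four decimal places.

Write m_i for S''(x_i). With h_i = 1, 1 and divided differences Δ_i = 3, -1, the continuity of S' gives the tridiagonal system
  1·m_0 + 4·m_1 + 1·m_2 = 6(Δ_1 - Δ_0) = -24
Clamped end conditions give two more equations: 2h_0·m_0 + h_0·m_1 = 6(Δ_0 - S'(0)) = 9 and h_1·m_1 + 2h_1·m_2 = 6(S'(2) - Δ_1) = -30.
Forward elimination and back-substitution give m_0 = 27/4, m_1 = -9/2, m_2 = -51/4.
On [1, 2], with S_1(x) = a_1 + b_1·(x - 1) + c_1·(x - 1)² + d_1·(x - 1)³: c_1 = m_1/2 = -9/4, d_1 = (m_2 - m_1)/(6h_1) = -11/8, b_1 = Δ_1 - h_1(2m_1 + m_2)/6 = 21/8.

-1.3750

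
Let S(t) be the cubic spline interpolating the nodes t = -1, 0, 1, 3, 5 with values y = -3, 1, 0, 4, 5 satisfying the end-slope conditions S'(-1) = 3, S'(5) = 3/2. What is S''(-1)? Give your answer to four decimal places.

Let M_i = S''(x_i). Step sizes h_i = 1, 1, 2, 2; slopes of the chords Δ_i = (y_(i+1) - y_i)/h_i = 4, -1, 2, 1/2.
  1·M_0 + 4·M_1 + 1·M_2 = 6(Δ_1 - Δ_0) = -30
  1·M_1 + 6·M_2 + 2·M_3 = 6(Δ_2 - Δ_1) = 18
  2·M_2 + 8·M_3 + 2·M_4 = 6(Δ_3 - Δ_2) = -9
Clamped end conditions give two more equations: 2h_0·M_0 + h_0·M_1 = 6(Δ_0 - S'(-1)) = 6 and h_3·M_3 + 2h_3·M_4 = 6(S'(5) - Δ_3) = 6.
Solving the tridiagonal system: M_0 = 60/7, M_1 = -78/7, M_2 = 6, M_3 = -24/7, M_4 = 45/14.

8.5714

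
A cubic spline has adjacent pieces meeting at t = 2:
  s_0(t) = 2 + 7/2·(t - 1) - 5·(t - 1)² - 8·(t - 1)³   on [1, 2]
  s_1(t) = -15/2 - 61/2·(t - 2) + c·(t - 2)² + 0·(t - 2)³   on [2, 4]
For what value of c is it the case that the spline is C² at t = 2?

-29

s_0''(t) = -10 - 48·(t - 1), so s_0''(2) = -58. On the right, s_1''(2) = 2c, so c = -29.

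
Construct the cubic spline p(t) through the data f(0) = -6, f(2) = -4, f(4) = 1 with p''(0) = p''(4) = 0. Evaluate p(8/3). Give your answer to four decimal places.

With M_i denoting the second derivative at x_i, h_i = 2, 2, and Δ_i = (y_(i+1) − y_i)/h_i = 1, 5/2:
  2·M_0 + 8·M_1 + 2·M_2 = 6(Δ_1 - Δ_0) = 9
Natural end conditions: M_0 = M_2 = 0.
Hence M_0 = 0, M_1 = 9/8, M_2 = 0.
On [2, 4], p(t) = -4 + 7/4·(t - 2) + 9/16·(t - 2)² - 3/32·(t - 2)³.
With (t - 2) = 2/3: p(8/3) = -47/18.

-2.6111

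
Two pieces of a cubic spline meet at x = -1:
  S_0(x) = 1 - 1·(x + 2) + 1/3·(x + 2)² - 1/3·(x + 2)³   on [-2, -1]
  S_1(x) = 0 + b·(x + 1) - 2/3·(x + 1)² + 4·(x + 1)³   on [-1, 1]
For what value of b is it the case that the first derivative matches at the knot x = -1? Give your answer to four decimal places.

S_0'(x) = -1 + 2/3·(x + 2) - 1·(x + 2)², so S_0'(-1) = -4/3. On the right, S_1'(-1) = b, so b = -4/3.

-1.3333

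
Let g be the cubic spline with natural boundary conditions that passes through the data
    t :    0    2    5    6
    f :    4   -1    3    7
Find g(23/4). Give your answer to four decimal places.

Write σ_i for g''(x_i). With h_i = 2, 3, 1 and divided differences Δ_i = -5/2, 4/3, 4, the continuity of g' gives the tridiagonal system
  2·σ_0 + 10·σ_1 + 3·σ_2 = 6(Δ_1 - Δ_0) = 23
  3·σ_1 + 8·σ_2 + 1·σ_3 = 6(Δ_2 - Δ_1) = 16
Natural end conditions: σ_0 = σ_3 = 0.
Solving: σ_0 = 0, σ_1 = 136/71, σ_2 = 91/71, σ_3 = 0.
On [5, 6], g(t) = 3 + 761/213·(t - 5) + 91/142·(t - 5)² - 91/426·(t - 5)³.
With (t - 5) = 3/4: g(23/4) = 54073/9088.

5.9499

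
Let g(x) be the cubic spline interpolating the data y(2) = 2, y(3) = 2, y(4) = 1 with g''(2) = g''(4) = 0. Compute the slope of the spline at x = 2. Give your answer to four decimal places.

Let σ_i = g''(x_i). Step sizes h_i = 1, 1; slopes of the chords Δ_i = (y_(i+1) - y_i)/h_i = 0, -1.
  1·σ_0 + 4·σ_1 + 1·σ_2 = 6(Δ_1 - Δ_0) = -6
Natural end conditions: σ_0 = σ_2 = 0.
Solving: σ_0 = 0, σ_1 = -3/2, σ_2 = 0.
On [2, 3], g'(x) = b_0 + 2c_0·(x - 2) + 3d_0·(x - 2)² with b_0 = Δ_0 - h_0(2σ_0 + σ_1)/6 = 1/4, c_0 = σ_0/2 = 0, d_0 = (σ_1 - σ_0)/(6h_0) = -1/4. So g'(2) = 1/4.

0.2500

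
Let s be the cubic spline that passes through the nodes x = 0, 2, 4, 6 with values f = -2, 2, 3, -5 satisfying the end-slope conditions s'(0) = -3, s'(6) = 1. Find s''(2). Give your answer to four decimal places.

-1.8667

Let m_i = s''(x_i). Step sizes h_i = 2, 2, 2; slopes of the chords Δ_i = (y_(i+1) - y_i)/h_i = 2, 1/2, -4.
  2·m_0 + 8·m_1 + 2·m_2 = 6(Δ_1 - Δ_0) = -9
  2·m_1 + 8·m_2 + 2·m_3 = 6(Δ_2 - Δ_1) = -27
Clamped end conditions give two more equations: 2h_0·m_0 + h_0·m_1 = 6(Δ_0 - s'(0)) = 30 and h_2·m_2 + 2h_2·m_3 = 6(s'(6) - Δ_2) = 30.
Solving: m_0 = 253/30, m_1 = -28/15, m_2 = -82/15, m_3 = 307/30.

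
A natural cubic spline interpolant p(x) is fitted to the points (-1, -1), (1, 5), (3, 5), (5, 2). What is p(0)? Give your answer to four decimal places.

2.5250

With M_i denoting the second derivative at x_i, h_i = 2, 2, 2, and Δ_i = (y_(i+1) − y_i)/h_i = 3, 0, -3/2:
  2·M_0 + 8·M_1 + 2·M_2 = 6(Δ_1 - Δ_0) = -18
  2·M_1 + 8·M_2 + 2·M_3 = 6(Δ_2 - Δ_1) = -9
Natural end conditions: M_0 = M_3 = 0.
Solving the tridiagonal system: M_0 = 0, M_1 = -21/10, M_2 = -3/5, M_3 = 0.
On [-1, 1], p(x) = -1 + 37/10·(x + 1) + 0·(x + 1)² - 7/40·(x + 1)³.
With (x + 1) = 1: p(0) = 101/40.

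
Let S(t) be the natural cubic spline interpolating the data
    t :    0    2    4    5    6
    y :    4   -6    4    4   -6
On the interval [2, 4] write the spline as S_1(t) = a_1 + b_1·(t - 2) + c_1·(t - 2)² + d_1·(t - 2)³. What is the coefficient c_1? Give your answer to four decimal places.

Put m_i = S'' at the i-th knot. Here h = (2, 2, 1, 1) and Δ = (-5, 5, 0, -10), so the interior equations h_(i-1)·m_(i-1) + 2(h_(i-1)+h_i)·m_i + h_i·m_(i+1) = 6(Δ_i − Δ_(i-1)) read
  2·m_0 + 8·m_1 + 2·m_2 = 6(Δ_1 - Δ_0) = 60
  2·m_1 + 6·m_2 + 1·m_3 = 6(Δ_2 - Δ_1) = -30
  1·m_2 + 4·m_3 + 1·m_4 = 6(Δ_3 - Δ_2) = -60
Natural end conditions: m_0 = m_4 = 0.
Forward elimination and back-substitution give m_0 = 0, m_1 = 125/14, m_2 = -40/7, m_3 = -95/7, m_4 = 0.
On [2, 4], with S_1(t) = a_1 + b_1·(t - 2) + c_1·(t - 2)² + d_1·(t - 2)³: c_1 = m_1/2 = 125/28, d_1 = (m_2 - m_1)/(6h_1) = -205/168, b_1 = Δ_1 - h_1(2m_1 + m_2)/6 = 20/21.

4.4643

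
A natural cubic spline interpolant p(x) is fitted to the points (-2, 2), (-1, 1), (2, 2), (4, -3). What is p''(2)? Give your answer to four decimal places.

Write M_i for p''(x_i). With h_i = 1, 3, 2 and divided differences Δ_i = -1, 1/3, -5/2, the continuity of p' gives the tridiagonal system
  1·M_0 + 8·M_1 + 3·M_2 = 6(Δ_1 - Δ_0) = 8
  3·M_1 + 10·M_2 + 2·M_3 = 6(Δ_2 - Δ_1) = -17
Natural end conditions: M_0 = M_3 = 0.
Forward elimination and back-substitution give M_0 = 0, M_1 = 131/71, M_2 = -160/71, M_3 = 0.

-2.2535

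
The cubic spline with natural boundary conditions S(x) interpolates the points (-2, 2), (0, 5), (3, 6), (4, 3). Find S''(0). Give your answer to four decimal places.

Let M_i = S''(x_i). Step sizes h_i = 2, 3, 1; slopes of the chords Δ_i = (y_(i+1) - y_i)/h_i = 3/2, 1/3, -3.
  2·M_0 + 10·M_1 + 3·M_2 = 6(Δ_1 - Δ_0) = -7
  3·M_1 + 8·M_2 + 1·M_3 = 6(Δ_2 - Δ_1) = -20
Natural end conditions: M_0 = M_3 = 0.
Solving the tridiagonal system: M_0 = 0, M_1 = 4/71, M_2 = -179/71, M_3 = 0.

0.0563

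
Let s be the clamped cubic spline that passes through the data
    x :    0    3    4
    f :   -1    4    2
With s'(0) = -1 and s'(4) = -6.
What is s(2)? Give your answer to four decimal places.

2.1481

Let m_i = s''(x_i). Step sizes h_i = 3, 1; slopes of the chords Δ_i = (y_(i+1) - y_i)/h_i = 5/3, -2.
  3·m_0 + 8·m_1 + 1·m_2 = 6(Δ_1 - Δ_0) = -22
Clamped end conditions give two more equations: 2h_0·m_0 + h_0·m_1 = 6(Δ_0 - s'(0)) = 16 and h_1·m_1 + 2h_1·m_2 = 6(s'(4) - Δ_1) = -24.
Solving the tridiagonal system: m_0 = 25/6, m_1 = -3, m_2 = -21/2.
On [0, 3], s(x) = -1 - 1·x + 25/12·x² - 43/108·x³.
With x = 2: s(2) = 58/27.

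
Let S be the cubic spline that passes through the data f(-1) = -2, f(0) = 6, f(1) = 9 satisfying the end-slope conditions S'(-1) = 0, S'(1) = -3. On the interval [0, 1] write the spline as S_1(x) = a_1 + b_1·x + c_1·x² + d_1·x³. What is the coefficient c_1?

Write σ_i for S''(x_i). With h_i = 1, 1 and divided differences Δ_i = 8, 3, the continuity of S' gives the tridiagonal system
  1·σ_0 + 4·σ_1 + 1·σ_2 = 6(Δ_1 - Δ_0) = -30
Clamped end conditions give two more equations: 2h_0·σ_0 + h_0·σ_1 = 6(Δ_0 - S'(-1)) = 48 and h_1·σ_1 + 2h_1·σ_2 = 6(S'(1) - Δ_1) = -36.
Hence σ_0 = 30, σ_1 = -12, σ_2 = -12.
On [0, 1], with S_1(x) = a_1 + b_1·x + c_1·x² + d_1·x³: c_1 = σ_1/2 = -6, d_1 = (σ_2 - σ_1)/(6h_1) = 0, b_1 = Δ_1 - h_1(2σ_1 + σ_2)/6 = 9.

-6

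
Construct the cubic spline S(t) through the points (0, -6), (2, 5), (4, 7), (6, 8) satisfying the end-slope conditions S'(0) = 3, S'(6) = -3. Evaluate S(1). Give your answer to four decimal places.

-0.7250

Let m_i = S''(x_i). Step sizes h_i = 2, 2, 2; slopes of the chords Δ_i = (y_(i+1) - y_i)/h_i = 11/2, 1, 1/2.
  2·m_0 + 8·m_1 + 2·m_2 = 6(Δ_1 - Δ_0) = -27
  2·m_1 + 8·m_2 + 2·m_3 = 6(Δ_2 - Δ_1) = -3
Clamped end conditions give two more equations: 2h_0·m_0 + h_0·m_1 = 6(Δ_0 - S'(0)) = 15 and h_2·m_2 + 2h_2·m_3 = 6(S'(6) - Δ_2) = -21.
Forward elimination and back-substitution give m_0 = 33/5, m_1 = -57/10, m_2 = 27/10, m_3 = -33/5.
On [0, 2], S(t) = -6 + 3·t + 33/10·t² - 41/40·t³.
With t = 1: S(1) = -29/40.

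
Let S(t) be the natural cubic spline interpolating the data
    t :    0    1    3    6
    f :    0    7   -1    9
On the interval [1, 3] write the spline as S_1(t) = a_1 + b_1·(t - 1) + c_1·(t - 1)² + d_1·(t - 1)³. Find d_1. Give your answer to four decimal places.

With σ_i denoting the second derivative at x_i, h_i = 1, 2, 3, and Δ_i = (y_(i+1) − y_i)/h_i = 7, -4, 10/3:
  1·σ_0 + 6·σ_1 + 2·σ_2 = 6(Δ_1 - Δ_0) = -66
  2·σ_1 + 10·σ_2 + 3·σ_3 = 6(Δ_2 - Δ_1) = 44
Natural end conditions: σ_0 = σ_3 = 0.
Solving: σ_0 = 0, σ_1 = -187/14, σ_2 = 99/14, σ_3 = 0.
On [1, 3], with S_1(t) = a_1 + b_1·(t - 1) + c_1·(t - 1)² + d_1·(t - 1)³: c_1 = σ_1/2 = -187/28, d_1 = (σ_2 - σ_1)/(6h_1) = 143/84, b_1 = Δ_1 - h_1(2σ_1 + σ_2)/6 = 107/42.

1.7024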